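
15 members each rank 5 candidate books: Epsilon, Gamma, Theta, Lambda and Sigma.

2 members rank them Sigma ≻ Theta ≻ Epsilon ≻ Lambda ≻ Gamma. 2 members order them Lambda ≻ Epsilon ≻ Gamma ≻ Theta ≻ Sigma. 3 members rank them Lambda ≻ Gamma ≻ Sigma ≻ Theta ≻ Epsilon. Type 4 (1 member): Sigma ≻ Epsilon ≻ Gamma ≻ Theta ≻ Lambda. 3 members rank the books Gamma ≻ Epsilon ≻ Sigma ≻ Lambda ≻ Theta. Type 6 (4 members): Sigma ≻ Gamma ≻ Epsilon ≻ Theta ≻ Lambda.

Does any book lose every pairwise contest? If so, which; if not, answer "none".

Pairwise majorities:
Epsilon vs Gamma: Epsilon is ranked higher on 2+2+1 = 5 ballots, Gamma on 10. Gamma wins 10–5.
Epsilon vs Theta: Epsilon preferred on 2+1+3+4 = 10 ballots; Epsilon wins 10–5.
Epsilon–Lambda: Epsilon 10–5.
Epsilon vs Sigma: Sigma wins 10–5.
Gamma vs Theta: Gamma wins 13–2.
Gamma vs Lambda: 8 to 7, Gamma.
Gamma vs Sigma: 8 to 7, Gamma.
Theta–Lambda: Lambda 8–7.
Theta vs Sigma: Theta is ranked higher on 2 ballots, Sigma on 13. Sigma wins 13–2.
Lambda vs Sigma: 2+3 = 5 for Lambda, 10 for Sigma — Sigma by 10–5.
Theta loses to every other book — it is the Condorcet loser.

Theta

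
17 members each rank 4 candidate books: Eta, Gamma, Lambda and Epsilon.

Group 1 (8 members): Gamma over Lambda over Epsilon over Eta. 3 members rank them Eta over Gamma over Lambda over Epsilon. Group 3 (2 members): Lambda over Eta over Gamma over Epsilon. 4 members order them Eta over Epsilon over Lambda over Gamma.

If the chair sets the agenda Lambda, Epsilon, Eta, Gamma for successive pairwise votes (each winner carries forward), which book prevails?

Gamma

Round 1: Lambda vs Epsilon — 13–4, Lambda advances.
Round 2: Lambda vs Eta — 10–7, Lambda advances.
Round 3: Lambda vs Gamma — 6–11, Gamma advances.
Gamma survives the agenda.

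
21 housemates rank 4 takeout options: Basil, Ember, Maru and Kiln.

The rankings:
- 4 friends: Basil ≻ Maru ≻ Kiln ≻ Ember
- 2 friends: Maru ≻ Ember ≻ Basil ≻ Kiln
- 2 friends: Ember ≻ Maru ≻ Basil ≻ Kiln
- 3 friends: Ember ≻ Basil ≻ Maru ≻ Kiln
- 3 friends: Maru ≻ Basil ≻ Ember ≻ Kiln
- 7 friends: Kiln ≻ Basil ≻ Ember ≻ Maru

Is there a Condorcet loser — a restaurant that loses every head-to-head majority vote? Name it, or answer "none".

Head-to-head results (21 friends):
Basil–Ember: Basil 14–7.
Basil vs Maru: Basil preferred on 4+3+7 = 14 ballots; Basil wins 14–7.
Basil vs Kiln: Basil, 14–7.
Ember–Maru: Ember 12–9.
Ember vs Kiln: Kiln wins 11–10.
Maru vs Kiln: 14 to 7, Maru.
Each restaurant has at least one pairwise win (Basil beats Ember; Ember beats Maru; Maru beats Kiln; Kiln beats Ember) — no Condorcet loser.

none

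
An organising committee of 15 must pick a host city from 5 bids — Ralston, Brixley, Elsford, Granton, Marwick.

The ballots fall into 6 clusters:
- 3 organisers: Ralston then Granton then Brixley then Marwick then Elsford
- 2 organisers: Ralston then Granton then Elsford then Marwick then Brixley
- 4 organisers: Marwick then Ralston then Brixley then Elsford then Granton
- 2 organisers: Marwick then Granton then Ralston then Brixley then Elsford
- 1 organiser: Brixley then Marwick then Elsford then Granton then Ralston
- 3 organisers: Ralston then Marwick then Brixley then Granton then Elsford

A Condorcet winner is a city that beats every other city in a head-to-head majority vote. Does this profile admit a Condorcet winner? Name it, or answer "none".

Pairwise majorities:
Ralston vs Brixley: Ralston wins 14–1.
Ralston vs Elsford: Ralston wins 14–1.
Ralston vs Granton: Ralston wins 12–3.
Ralston vs Marwick: 8 to 7, Ralston.
Brixley–Elsford: Brixley 13–2.
Brixley vs Granton: Brixley is ranked higher on 4+1+3 = 8 ballots, Granton on 7. Brixley wins 8–7.
Brixley vs Marwick: Marwick wins 11–4.
Elsford vs Granton: 4+1 = 5 for Elsford, 10 for Granton — Granton by 10–5.
Elsford vs Marwick: Elsford preferred on 2 ballots; Marwick wins 13–2.
Granton vs Marwick: Granton preferred on 3+2 = 5 ballots; Marwick wins 10–5.
Ralston defeats every rival head-to-head and is the Condorcet winner.

Ralston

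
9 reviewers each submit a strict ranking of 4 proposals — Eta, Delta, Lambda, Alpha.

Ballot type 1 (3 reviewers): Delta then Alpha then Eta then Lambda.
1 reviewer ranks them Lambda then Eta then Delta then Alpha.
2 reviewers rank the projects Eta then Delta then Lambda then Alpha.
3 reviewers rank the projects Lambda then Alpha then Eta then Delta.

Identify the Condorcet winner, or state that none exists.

none

Pairwise majorities:
Eta vs Delta: Eta, 6–3.
Eta vs Lambda: Eta, 5–4.
Eta vs Alpha: Alpha wins 6–3.
Delta vs Lambda: Delta, 5–4.
Delta–Alpha: Delta 6–3.
Lambda vs Alpha: Lambda wins 6–3.
No project is unbeaten: Eta loses to Alpha; Delta loses to Eta; Lambda loses to Eta; Alpha loses to Delta. In particular Eta beats Delta beats Alpha beats Eta is a majority cycle — no Condorcet winner exists.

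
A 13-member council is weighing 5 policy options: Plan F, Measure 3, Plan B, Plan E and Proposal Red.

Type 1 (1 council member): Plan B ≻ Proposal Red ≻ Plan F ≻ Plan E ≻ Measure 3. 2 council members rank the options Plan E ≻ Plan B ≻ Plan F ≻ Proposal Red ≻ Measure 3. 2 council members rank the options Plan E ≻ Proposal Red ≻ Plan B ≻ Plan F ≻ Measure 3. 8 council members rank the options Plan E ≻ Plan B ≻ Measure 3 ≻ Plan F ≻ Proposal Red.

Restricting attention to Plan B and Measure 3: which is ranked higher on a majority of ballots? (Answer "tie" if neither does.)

Plan B

Ballots ranking Plan B above Measure 3: 1 + 2 + 2 + 8 = 13.
Ballots ranking Measure 3 above Plan B: 13 − 13 = 0.
Plan B wins the head-to-head 13–0.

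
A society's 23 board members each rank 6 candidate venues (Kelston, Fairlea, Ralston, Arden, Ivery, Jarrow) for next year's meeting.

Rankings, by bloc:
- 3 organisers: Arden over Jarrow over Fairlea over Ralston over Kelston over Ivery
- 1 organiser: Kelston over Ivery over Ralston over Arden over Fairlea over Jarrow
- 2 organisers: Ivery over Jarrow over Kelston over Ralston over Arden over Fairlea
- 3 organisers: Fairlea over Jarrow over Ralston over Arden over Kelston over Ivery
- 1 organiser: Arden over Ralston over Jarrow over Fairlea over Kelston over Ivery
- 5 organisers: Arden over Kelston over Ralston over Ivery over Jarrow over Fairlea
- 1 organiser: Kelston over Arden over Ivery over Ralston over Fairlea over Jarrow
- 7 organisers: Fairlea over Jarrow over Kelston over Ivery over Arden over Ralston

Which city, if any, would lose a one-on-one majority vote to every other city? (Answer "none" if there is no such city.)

Pairwise majorities:
Kelston vs Fairlea: Kelston is ranked higher on 1+2+5+1 = 9 ballots, Fairlea on 14. Fairlea wins 14–9.
Kelston vs Ralston: 16 to 7, Kelston.
Kelston vs Arden: 11 to 12, Arden.
Kelston–Ivery: Kelston 21–2.
Kelston–Jarrow: Jarrow 16–7.
Fairlea vs Ralston: Fairlea preferred on 3+3+7 = 13 ballots; Fairlea wins 13–10.
Fairlea vs Arden: 10 to 13, Arden.
Fairlea vs Ivery: Fairlea wins 14–9.
Fairlea vs Jarrow: 1+3+1+7 = 12 for Fairlea, 11 for Jarrow — Fairlea by 12–11.
Ralston vs Arden: Arden wins 17–6.
Ralston vs Ivery: 3+3+1+5 = 12 for Ralston, 11 for Ivery — Ralston by 12–11.
Ralston–Jarrow: Jarrow 15–8.
Arden–Ivery: Arden 13–10.
Arden vs Jarrow: 3+1+1+5+1 = 11 for Arden, 12 for Jarrow — Jarrow by 12–11.
Ivery vs Jarrow: 9 to 14, Jarrow.
Only Ivery has no wins; Ivery is the Condorcet loser.

Ivery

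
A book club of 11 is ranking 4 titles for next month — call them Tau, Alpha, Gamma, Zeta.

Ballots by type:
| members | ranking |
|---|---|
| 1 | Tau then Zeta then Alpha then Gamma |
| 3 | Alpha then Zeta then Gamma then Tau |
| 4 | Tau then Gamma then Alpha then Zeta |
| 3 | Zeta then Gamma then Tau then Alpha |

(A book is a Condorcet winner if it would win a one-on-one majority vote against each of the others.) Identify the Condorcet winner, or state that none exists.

none

Head-to-head results (11 members):
Tau vs Alpha: 8 to 3, Tau.
Tau–Gamma: Gamma 6–5.
Tau vs Zeta: Zeta, 6–5.
Alpha vs Gamma: 4 to 7, Gamma.
Alpha vs Zeta: Alpha wins 7–4.
Gamma vs Zeta: Zeta wins 7–4.
Every book loses at least once (Tau loses to Gamma; Alpha loses to Tau; Gamma loses to Zeta; Zeta loses to Alpha). The majority relation contains the cycle Tau > Alpha > Zeta > Tau, so there is no Condorcet winner.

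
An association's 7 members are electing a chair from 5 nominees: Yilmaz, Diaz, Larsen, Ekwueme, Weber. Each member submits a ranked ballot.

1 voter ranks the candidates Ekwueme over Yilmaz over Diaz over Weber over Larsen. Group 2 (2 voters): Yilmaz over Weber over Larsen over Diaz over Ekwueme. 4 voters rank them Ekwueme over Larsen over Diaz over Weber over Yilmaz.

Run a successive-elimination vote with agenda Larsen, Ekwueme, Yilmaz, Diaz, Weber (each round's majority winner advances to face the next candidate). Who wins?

Ekwueme

Round 1: Larsen vs Ekwueme — 2–5, Ekwueme advances.
Round 2: Ekwueme vs Yilmaz — 5–2, Ekwueme advances.
Round 3: Ekwueme vs Diaz — 5–2, Ekwueme advances.
Round 4: Ekwueme vs Weber — 5–2, Ekwueme advances.
The agenda winner is Ekwueme.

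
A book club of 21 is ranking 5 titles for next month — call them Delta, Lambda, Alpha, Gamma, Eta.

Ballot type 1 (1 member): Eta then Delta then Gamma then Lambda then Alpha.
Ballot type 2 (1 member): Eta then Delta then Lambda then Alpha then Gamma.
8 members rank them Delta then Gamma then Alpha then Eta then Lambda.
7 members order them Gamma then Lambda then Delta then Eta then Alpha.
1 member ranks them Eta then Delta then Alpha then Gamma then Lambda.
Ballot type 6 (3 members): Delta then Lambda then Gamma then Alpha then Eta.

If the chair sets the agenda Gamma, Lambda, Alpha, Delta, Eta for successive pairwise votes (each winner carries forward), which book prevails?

Round 1: Gamma vs Lambda — 17–4, Gamma advances.
Round 2: Gamma vs Alpha — 19–2, Gamma advances.
Round 3: Gamma vs Delta — 7–14, Delta advances.
Round 4: Delta vs Eta — 18–3, Delta advances.
Delta survives the agenda.

Delta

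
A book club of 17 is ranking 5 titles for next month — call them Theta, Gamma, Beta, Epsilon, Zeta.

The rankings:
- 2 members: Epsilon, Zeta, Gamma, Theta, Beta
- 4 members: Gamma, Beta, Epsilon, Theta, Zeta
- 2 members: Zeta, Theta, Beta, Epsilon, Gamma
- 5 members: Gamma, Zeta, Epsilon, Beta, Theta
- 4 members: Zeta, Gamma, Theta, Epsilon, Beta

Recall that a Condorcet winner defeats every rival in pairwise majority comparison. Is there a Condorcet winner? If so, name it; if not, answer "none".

Head-to-head results (17 members):
Theta vs Gamma: Gamma wins 15–2.
Theta vs Beta: 2+2+4 = 8 for Theta, 9 for Beta — Beta by 9–8.
Theta vs Epsilon: 6 to 11, Epsilon.
Theta vs Zeta: 4 for Theta, 13 for Zeta — Zeta by 13–4.
Gamma vs Beta: Gamma wins 15–2.
Gamma vs Epsilon: Gamma preferred on 4+5+4 = 13 ballots; Gamma wins 13–4.
Gamma vs Zeta: Gamma, 9–8.
Beta vs Epsilon: Beta preferred on 4+2 = 6 ballots; Epsilon wins 11–6.
Beta vs Zeta: Beta is ranked higher on 4 ballots, Zeta on 13. Zeta wins 13–4.
Epsilon vs Zeta: 2+4 = 6 for Epsilon, 11 for Zeta — Zeta by 11–6.
Only Gamma has no losses; Gamma is the Condorcet winner.

Gamma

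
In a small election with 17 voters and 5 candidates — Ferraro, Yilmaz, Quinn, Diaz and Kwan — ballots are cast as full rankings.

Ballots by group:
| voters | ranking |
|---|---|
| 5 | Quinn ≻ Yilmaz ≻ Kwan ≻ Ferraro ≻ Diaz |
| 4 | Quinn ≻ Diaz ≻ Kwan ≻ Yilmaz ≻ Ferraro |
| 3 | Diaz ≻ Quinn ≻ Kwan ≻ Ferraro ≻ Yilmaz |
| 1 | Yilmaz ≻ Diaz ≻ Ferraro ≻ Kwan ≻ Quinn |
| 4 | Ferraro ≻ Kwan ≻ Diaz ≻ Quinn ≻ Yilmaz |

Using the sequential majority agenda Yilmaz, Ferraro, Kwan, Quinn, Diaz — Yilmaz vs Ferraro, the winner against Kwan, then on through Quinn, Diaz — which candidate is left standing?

Round 1: Yilmaz vs Ferraro — 10–7, Yilmaz advances.
Round 2: Yilmaz vs Kwan — 6–11, Kwan advances.
Round 3: Kwan vs Quinn — 5–12, Quinn advances.
Round 4: Quinn vs Diaz — 9–8, Quinn advances.
The agenda winner is Quinn.

Quinn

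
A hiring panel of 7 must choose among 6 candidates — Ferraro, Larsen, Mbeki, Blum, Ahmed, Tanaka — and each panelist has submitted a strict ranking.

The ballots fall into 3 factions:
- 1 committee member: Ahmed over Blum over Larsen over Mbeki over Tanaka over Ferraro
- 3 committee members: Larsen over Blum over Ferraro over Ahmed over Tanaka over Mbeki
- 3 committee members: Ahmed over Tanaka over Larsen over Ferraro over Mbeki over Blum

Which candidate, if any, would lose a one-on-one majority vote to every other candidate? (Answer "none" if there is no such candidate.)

Mbeki

Head-to-head results (7 committee members):
Ferraro vs Larsen: 0 to 7, Larsen.
Ferraro vs Mbeki: 3+3 = 6 for Ferraro, 1 for Mbeki — Ferraro by 6–1.
Ferraro–Blum: Blum 4–3.
Ferraro vs Ahmed: Ahmed, 4–3.
Ferraro vs Tanaka: Ferraro preferred on 3 ballots; Tanaka wins 4–3.
Larsen vs Mbeki: Larsen preferred on 1+3+3 = 7 ballots; Larsen wins 7–0.
Larsen vs Blum: Larsen wins 6–1.
Larsen vs Ahmed: 3 for Larsen, 4 for Ahmed — Ahmed by 4–3.
Larsen–Tanaka: Larsen 4–3.
Mbeki vs Blum: Blum, 4–3.
Mbeki vs Ahmed: Ahmed wins 7–0.
Mbeki vs Tanaka: Tanaka wins 6–1.
Blum vs Ahmed: Blum is ranked higher on 3 ballots, Ahmed on 4. Ahmed wins 4–3.
Blum vs Tanaka: Blum, 4–3.
Ahmed–Tanaka: Ahmed 7–0.
Mbeki is beaten in every head-to-head and is the Condorcet loser.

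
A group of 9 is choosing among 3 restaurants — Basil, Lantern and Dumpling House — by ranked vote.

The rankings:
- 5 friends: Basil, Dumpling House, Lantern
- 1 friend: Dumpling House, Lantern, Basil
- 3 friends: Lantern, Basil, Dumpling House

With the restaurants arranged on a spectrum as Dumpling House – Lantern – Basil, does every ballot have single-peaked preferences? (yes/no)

no

Axis positions: Dumpling House=1, Lantern=2, Basil=3.
Ballot type 1: ranking walks positions 3-1-2; Dumpling House is ranked above Lantern even though Lantern lies between Dumpling House and the peak Basil on the axis — preferences dip and rise again. Not single-peaked.
Ballot type 2 (peak Dumpling House at position 1): ranking walks positions 1-2-3, expanding outward from the peak — single-peaked.
Ballot type 3 (peak Lantern at position 2): ranking walks positions 2-3-1, expanding outward from the peak — single-peaked.
Ballot type 1 violates single-peakedness, so the profile is not single-peaked on this axis.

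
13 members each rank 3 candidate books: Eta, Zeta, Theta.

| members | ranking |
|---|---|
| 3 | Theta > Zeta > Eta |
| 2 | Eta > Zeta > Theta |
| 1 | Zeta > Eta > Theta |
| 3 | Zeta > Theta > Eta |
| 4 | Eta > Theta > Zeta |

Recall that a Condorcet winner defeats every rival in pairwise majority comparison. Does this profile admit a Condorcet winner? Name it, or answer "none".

Pairwise majorities:
Eta vs Zeta: 6 to 7, Zeta.
Eta vs Theta: 2+1+4 = 7 for Eta, 6 for Theta — Eta by 7–6.
Zeta vs Theta: 6 to 7, Theta.
Every book loses at least once (Eta loses to Zeta; Zeta loses to Theta; Theta loses to Eta). The majority relation contains the cycle Eta beats Theta beats Zeta beats Eta, so there is no Condorcet winner.

none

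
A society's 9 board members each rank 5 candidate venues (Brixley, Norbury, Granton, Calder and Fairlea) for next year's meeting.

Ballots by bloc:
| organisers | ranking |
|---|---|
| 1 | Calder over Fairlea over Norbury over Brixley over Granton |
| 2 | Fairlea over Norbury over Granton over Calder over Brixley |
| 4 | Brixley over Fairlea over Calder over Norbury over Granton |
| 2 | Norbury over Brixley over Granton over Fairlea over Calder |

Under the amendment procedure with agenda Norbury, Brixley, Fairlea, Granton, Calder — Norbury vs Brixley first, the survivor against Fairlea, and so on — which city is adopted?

Fairlea

Round 1: Norbury vs Brixley — 5–4, Norbury advances.
Round 2: Norbury vs Fairlea — 2–7, Fairlea advances.
Round 3: Fairlea vs Granton — 7–2, Fairlea advances.
Round 4: Fairlea vs Calder — 8–1, Fairlea advances.
The agenda winner is Fairlea.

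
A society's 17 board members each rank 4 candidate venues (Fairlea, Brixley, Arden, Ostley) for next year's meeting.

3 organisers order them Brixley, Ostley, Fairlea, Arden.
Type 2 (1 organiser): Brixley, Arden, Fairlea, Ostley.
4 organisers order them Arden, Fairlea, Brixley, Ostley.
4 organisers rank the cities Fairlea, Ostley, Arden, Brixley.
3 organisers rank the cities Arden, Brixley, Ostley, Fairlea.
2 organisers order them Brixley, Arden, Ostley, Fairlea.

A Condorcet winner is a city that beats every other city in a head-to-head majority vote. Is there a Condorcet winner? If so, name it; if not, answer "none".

Arden

Check each pair by majority over 17 ballots:
Fairlea vs Brixley: Fairlea preferred on 4+4 = 8 ballots; Brixley wins 9–8.
Fairlea vs Arden: Fairlea preferred on 3+4 = 7 ballots; Arden wins 10–7.
Fairlea vs Ostley: 1+4+4 = 9 for Fairlea, 8 for Ostley — Fairlea by 9–8.
Brixley vs Arden: Brixley preferred on 3+1+2 = 6 ballots; Arden wins 11–6.
Brixley vs Ostley: Brixley is ranked higher on 3+1+4+3+2 = 13 ballots, Ostley on 4. Brixley wins 13–4.
Arden vs Ostley: 10 to 7, Arden.
Arden wins every pairwise contest, so Arden is the Condorcet winner.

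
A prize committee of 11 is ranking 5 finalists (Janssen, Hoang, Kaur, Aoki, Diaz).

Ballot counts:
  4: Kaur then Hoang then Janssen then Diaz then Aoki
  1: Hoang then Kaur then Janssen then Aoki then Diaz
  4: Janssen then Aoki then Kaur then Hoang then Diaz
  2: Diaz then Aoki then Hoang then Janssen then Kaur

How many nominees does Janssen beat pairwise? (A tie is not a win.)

Janssen against each rival (11 jurors):
Janssen vs Hoang: Hoang, 7–4.
Janssen vs Kaur: Janssen, 6–5.
Janssen vs Aoki: 9 to 2, Janssen.
Janssen–Diaz: Janssen 9–2.
Janssen beats Kaur, Aoki, Diaz; loses to Hoang — 3 pairwise wins.

3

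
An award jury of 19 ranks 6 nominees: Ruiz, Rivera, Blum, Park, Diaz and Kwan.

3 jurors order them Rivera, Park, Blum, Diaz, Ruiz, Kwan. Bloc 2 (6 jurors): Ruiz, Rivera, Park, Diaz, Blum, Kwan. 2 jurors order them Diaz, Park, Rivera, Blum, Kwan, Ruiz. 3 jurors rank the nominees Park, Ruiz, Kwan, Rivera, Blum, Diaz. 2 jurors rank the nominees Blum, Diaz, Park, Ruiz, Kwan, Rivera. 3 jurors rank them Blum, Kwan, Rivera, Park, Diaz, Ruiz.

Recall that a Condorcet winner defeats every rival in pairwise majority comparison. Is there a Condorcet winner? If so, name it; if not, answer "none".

none

Check each pair by majority over 19 ballots:
Ruiz vs Rivera: Ruiz wins 11–8.
Ruiz vs Blum: Blum wins 10–9.
Ruiz vs Park: Park, 13–6.
Ruiz vs Diaz: Diaz, 10–9.
Ruiz vs Kwan: Ruiz wins 14–5.
Rivera vs Blum: Rivera, 14–5.
Rivera vs Park: Rivera wins 12–7.
Rivera–Diaz: Rivera 15–4.
Rivera vs Kwan: Rivera, 11–8.
Blum vs Park: Park wins 14–5.
Blum–Diaz: Blum 11–8.
Blum vs Kwan: Blum, 16–3.
Park vs Diaz: Park, 15–4.
Park vs Kwan: Park wins 16–3.
Diaz–Kwan: Diaz 13–6.
Each nominee drops at least one matchup (Ruiz loses to Blum; Rivera loses to Ruiz; Blum loses to Rivera; Park loses to Rivera; Diaz loses to Rivera; Kwan loses to Ruiz); the cycle Ruiz beats Rivera beats Blum beats Ruiz rules out a Condorcet winner.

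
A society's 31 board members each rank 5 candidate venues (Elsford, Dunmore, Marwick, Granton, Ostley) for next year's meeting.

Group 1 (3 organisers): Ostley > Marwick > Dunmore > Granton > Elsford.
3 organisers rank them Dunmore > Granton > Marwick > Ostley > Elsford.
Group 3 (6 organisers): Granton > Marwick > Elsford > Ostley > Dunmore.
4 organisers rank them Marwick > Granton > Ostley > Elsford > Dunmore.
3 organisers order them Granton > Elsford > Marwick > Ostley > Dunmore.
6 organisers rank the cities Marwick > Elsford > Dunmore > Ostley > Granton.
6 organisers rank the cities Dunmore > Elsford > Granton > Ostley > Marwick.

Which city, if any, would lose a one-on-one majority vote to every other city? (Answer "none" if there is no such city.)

Pairwise majorities:
Elsford vs Dunmore: 19 to 12, Elsford.
Elsford vs Marwick: Marwick wins 22–9.
Elsford vs Granton: Elsford preferred on 6+6 = 12 ballots; Granton wins 19–12.
Elsford vs Ostley: Elsford wins 21–10.
Dunmore vs Marwick: Marwick wins 22–9.
Dunmore vs Granton: Dunmore is ranked higher on 3+3+6+6 = 18 ballots, Granton on 13. Dunmore wins 18–13.
Dunmore vs Ostley: 3+6+6 = 15 for Dunmore, 16 for Ostley — Ostley by 16–15.
Marwick vs Granton: 3+4+6 = 13 for Marwick, 18 for Granton — Granton by 18–13.
Marwick vs Ostley: 22 to 9, Marwick.
Granton vs Ostley: Granton is ranked higher on 3+6+4+3+6 = 22 ballots, Ostley on 9. Granton wins 22–9.
No city is winless: Elsford beats Dunmore; Dunmore beats Granton; Marwick beats Elsford; Granton beats Elsford; Ostley beats Dunmore. There is no Condorcet loser.

none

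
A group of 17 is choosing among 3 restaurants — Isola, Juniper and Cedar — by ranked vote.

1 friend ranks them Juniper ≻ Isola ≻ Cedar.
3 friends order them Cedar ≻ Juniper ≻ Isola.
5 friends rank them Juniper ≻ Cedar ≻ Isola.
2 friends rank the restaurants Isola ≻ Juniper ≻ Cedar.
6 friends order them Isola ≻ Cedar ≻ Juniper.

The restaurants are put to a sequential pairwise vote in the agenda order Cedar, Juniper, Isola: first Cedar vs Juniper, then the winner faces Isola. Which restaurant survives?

Round 1: Cedar vs Juniper — 9–8, Cedar advances.
Round 2: Cedar vs Isola — 8–9, Isola advances.
Isola survives the agenda.

Isola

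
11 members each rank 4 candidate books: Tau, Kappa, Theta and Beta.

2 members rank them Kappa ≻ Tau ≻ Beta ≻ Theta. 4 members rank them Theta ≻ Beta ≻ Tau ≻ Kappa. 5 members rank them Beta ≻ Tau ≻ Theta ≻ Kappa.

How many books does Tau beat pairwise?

Tau against each rival (11 members):
Tau vs Kappa: Tau preferred on 4+5 = 9 ballots; Tau wins 9–2.
Tau vs Theta: Tau wins 7–4.
Tau vs Beta: Tau preferred on 2 ballots; Beta wins 9–2.
Tau beats Kappa, Theta; loses to Beta — 2 pairwise wins.

2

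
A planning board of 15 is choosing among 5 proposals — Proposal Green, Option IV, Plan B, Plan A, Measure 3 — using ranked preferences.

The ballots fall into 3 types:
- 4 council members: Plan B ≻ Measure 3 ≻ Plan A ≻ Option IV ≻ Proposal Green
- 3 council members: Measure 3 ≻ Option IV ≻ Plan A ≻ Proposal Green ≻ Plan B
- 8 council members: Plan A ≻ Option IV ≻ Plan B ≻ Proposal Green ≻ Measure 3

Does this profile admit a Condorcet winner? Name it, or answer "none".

Head-to-head results (15 council members):
Proposal Green vs Option IV: 0 for Proposal Green, 15 for Option IV — Option IV by 15–0.
Proposal Green vs Plan B: Plan B wins 12–3.
Proposal Green vs Plan A: 0 for Proposal Green, 15 for Plan A — Plan A by 15–0.
Proposal Green vs Measure 3: Proposal Green is ranked higher on 8 ballots, Measure 3 on 7. Proposal Green wins 8–7.
Option IV vs Plan B: Option IV wins 11–4.
Option IV–Plan A: Plan A 12–3.
Option IV vs Measure 3: 8 for Option IV, 7 for Measure 3 — Option IV by 8–7.
Plan B–Plan A: Plan A 11–4.
Plan B vs Measure 3: 12 to 3, Plan B.
Plan A vs Measure 3: Plan A preferred on 8 ballots; Plan A wins 8–7.
Plan A beats each of Proposal Green, Option IV, Plan B, Measure 3 — Plan A is the Condorcet winner.

Plan A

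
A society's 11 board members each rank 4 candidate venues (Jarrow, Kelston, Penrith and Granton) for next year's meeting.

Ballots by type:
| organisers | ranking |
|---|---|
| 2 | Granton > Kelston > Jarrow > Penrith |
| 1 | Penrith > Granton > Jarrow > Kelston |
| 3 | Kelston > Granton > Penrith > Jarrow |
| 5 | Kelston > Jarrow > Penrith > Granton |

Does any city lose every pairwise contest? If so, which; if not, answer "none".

Head-to-head results (11 organisers):
Jarrow vs Kelston: Jarrow is ranked higher on 1 ballot, Kelston on 10. Kelston wins 10–1.
Jarrow vs Penrith: Jarrow is ranked higher on 2+5 = 7 ballots, Penrith on 4. Jarrow wins 7–4.
Jarrow–Granton: Granton 6–5.
Kelston vs Penrith: Kelston wins 10–1.
Kelston vs Granton: 3+5 = 8 for Kelston, 3 for Granton — Kelston by 8–3.
Penrith vs Granton: Penrith wins 6–5.
Each city has at least one pairwise win (Jarrow beats Penrith; Kelston beats Jarrow; Penrith beats Granton; Granton beats Jarrow) — no Condorcet loser.

none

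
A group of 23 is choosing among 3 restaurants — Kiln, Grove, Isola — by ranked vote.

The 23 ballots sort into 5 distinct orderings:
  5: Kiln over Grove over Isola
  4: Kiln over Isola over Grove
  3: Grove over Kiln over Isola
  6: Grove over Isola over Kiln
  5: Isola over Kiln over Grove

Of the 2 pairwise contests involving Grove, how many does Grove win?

1

Grove against each rival (23 friends):
Grove vs Kiln: 3+6 = 9 for Grove, 14 for Kiln — Kiln by 14–9.
Grove vs Isola: Grove is ranked higher on 5+3+6 = 14 ballots, Isola on 9. Grove wins 14–9.
Grove beats Isola; loses to Kiln — 1 pairwise win.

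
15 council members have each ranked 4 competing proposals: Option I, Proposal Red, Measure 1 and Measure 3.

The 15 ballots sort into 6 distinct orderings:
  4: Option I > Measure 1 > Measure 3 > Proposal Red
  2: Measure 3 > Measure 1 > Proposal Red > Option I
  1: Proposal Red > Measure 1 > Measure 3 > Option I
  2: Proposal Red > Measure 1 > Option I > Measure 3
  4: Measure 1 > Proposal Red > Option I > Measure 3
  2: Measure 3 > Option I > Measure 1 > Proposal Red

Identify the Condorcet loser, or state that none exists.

Head-to-head results (15 council members):
Option I vs Proposal Red: Option I preferred on 4+2 = 6 ballots; Proposal Red wins 9–6.
Option I vs Measure 1: Option I preferred on 4+2 = 6 ballots; Measure 1 wins 9–6.
Option I vs Measure 3: Option I, 10–5.
Proposal Red vs Measure 1: Proposal Red preferred on 1+2 = 3 ballots; Measure 1 wins 12–3.
Proposal Red vs Measure 3: Measure 3 wins 8–7.
Measure 1 vs Measure 3: Measure 1, 11–4.
No option is winless: Option I beats Measure 3; Proposal Red beats Option I; Measure 1 beats Option I; Measure 3 beats Proposal Red. There is no Condorcet loser.

none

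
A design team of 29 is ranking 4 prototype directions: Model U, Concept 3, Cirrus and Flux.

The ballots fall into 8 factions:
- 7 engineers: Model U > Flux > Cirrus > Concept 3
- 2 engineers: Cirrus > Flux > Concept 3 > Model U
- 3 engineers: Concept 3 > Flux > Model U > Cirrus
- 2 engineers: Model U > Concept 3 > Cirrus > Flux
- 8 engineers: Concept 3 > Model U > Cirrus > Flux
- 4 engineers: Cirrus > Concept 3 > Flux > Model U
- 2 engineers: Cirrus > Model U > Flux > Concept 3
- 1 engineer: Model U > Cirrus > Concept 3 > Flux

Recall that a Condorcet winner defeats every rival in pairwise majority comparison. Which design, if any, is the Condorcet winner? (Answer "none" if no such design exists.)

none

Pairwise majorities:
Model U vs Concept 3: 12 to 17, Concept 3.
Model U vs Cirrus: Model U preferred on 7+3+2+8+1 = 21 ballots; Model U wins 21–8.
Model U vs Flux: 20 to 9, Model U.
Concept 3 vs Cirrus: Cirrus wins 16–13.
Concept 3 vs Flux: Concept 3 is ranked higher on 3+2+8+4+1 = 18 ballots, Flux on 11. Concept 3 wins 18–11.
Cirrus vs Flux: Cirrus wins 19–10.
Each design drops at least one matchup (Model U loses to Concept 3; Concept 3 loses to Cirrus; Cirrus loses to Model U; Flux loses to Model U); the cycle Model U → Cirrus → Concept 3 → Model U rules out a Condorcet winner.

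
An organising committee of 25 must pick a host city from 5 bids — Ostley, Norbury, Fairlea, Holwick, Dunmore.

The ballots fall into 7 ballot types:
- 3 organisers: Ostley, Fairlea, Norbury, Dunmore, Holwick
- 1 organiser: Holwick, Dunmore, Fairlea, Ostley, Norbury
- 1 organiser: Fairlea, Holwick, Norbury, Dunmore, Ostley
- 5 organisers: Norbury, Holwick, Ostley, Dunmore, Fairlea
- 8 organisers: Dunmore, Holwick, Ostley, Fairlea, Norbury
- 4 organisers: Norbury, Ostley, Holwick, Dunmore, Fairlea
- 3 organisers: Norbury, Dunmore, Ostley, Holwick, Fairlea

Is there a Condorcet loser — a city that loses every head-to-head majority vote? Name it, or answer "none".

none

Pairwise majorities:
Ostley vs Norbury: Norbury wins 13–12.
Ostley vs Fairlea: Ostley, 23–2.
Ostley vs Holwick: 3+4+3 = 10 for Ostley, 15 for Holwick — Holwick by 15–10.
Ostley vs Dunmore: 3+5+4 = 12 for Ostley, 13 for Dunmore — Dunmore by 13–12.
Norbury vs Fairlea: Fairlea wins 13–12.
Norbury vs Holwick: 15 to 10, Norbury.
Norbury vs Dunmore: Norbury wins 16–9.
Fairlea vs Holwick: Holwick wins 21–4.
Fairlea vs Dunmore: Dunmore wins 21–4.
Holwick–Dunmore: Dunmore 14–11.
No city is winless: Ostley beats Fairlea; Norbury beats Ostley; Fairlea beats Norbury; Holwick beats Ostley; Dunmore beats Ostley. There is no Condorcet loser.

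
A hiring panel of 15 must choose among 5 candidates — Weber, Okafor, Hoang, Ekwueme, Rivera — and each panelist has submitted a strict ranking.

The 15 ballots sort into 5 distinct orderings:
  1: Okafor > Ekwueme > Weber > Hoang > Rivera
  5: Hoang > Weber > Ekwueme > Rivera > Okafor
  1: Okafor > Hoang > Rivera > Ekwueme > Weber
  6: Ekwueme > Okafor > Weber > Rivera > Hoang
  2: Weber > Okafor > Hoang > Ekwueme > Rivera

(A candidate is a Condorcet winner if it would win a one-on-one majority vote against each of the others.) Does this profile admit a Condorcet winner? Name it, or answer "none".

Pairwise majorities:
Weber vs Okafor: 7 to 8, Okafor.
Weber vs Hoang: Weber, 9–6.
Weber–Ekwueme: Ekwueme 8–7.
Weber vs Rivera: Weber preferred on 1+5+6+2 = 14 ballots; Weber wins 14–1.
Okafor vs Hoang: Okafor wins 10–5.
Okafor vs Ekwueme: 4 to 11, Ekwueme.
Okafor vs Rivera: Okafor is ranked higher on 1+1+6+2 = 10 ballots, Rivera on 5. Okafor wins 10–5.
Hoang vs Ekwueme: Hoang, 8–7.
Hoang vs Rivera: Hoang, 9–6.
Ekwueme vs Rivera: 1+5+6+2 = 14 for Ekwueme, 1 for Rivera — Ekwueme by 14–1.
No candidate is unbeaten: Weber loses to Okafor; Okafor loses to Ekwueme; Hoang loses to Weber; Ekwueme loses to Hoang; Rivera loses to Weber. In particular Weber > Hoang > Ekwueme > Weber is a majority cycle — no Condorcet winner exists.

none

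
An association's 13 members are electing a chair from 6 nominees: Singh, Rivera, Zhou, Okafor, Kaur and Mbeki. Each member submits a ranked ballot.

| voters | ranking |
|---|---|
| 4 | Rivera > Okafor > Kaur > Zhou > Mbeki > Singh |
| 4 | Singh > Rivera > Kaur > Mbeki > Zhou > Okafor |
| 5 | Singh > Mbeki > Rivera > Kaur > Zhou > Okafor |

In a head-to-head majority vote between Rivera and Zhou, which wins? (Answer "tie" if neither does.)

Ballots ranking Rivera above Zhou: 4 + 4 + 5 = 13.
Ballots ranking Zhou above Rivera: 13 − 13 = 0.
Rivera wins the head-to-head 13–0.

Rivera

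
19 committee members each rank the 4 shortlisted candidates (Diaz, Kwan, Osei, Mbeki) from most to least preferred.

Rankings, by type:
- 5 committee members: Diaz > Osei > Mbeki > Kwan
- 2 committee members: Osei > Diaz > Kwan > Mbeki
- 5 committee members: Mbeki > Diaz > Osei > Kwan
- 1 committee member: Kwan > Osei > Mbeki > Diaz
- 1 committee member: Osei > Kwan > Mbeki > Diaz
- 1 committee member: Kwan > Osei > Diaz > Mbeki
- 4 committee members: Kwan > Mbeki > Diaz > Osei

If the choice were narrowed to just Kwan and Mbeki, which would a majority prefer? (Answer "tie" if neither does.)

Ballots ranking Kwan above Mbeki: 2 + 1 + 1 + 1 + 4 = 9.
Ballots ranking Mbeki above Kwan: 19 − 9 = 10.
Mbeki wins the head-to-head 10–9.

Mbeki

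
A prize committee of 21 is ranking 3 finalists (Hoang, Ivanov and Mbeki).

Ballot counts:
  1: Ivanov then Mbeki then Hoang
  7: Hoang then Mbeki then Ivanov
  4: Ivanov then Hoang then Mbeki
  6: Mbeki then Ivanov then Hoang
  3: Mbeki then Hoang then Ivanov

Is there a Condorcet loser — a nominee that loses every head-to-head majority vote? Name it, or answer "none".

none

Pairwise majorities:
Hoang vs Ivanov: Hoang is ranked higher on 7+3 = 10 ballots, Ivanov on 11. Ivanov wins 11–10.
Hoang vs Mbeki: 11 to 10, Hoang.
Ivanov–Mbeki: Mbeki 16–5.
No nominee is winless: Hoang beats Mbeki; Ivanov beats Hoang; Mbeki beats Ivanov. There is no Condorcet loser.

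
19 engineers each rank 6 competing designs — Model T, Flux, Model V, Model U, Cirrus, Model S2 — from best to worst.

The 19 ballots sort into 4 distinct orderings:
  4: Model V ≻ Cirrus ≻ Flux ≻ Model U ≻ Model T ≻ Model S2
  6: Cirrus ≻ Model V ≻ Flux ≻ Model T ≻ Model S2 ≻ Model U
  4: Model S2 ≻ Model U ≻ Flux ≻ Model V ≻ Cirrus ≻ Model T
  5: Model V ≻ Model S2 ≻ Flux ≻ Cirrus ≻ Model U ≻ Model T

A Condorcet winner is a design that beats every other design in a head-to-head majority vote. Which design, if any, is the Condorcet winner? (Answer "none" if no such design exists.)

Model V

Pairwise majorities:
Model T vs Flux: 0 to 19, Flux.
Model T vs Model V: 0 to 19, Model V.
Model T vs Model U: 6 for Model T, 13 for Model U — Model U by 13–6.
Model T vs Cirrus: 0 to 19, Cirrus.
Model T vs Model S2: Model T preferred on 4+6 = 10 ballots; Model T wins 10–9.
Flux vs Model V: Flux is ranked higher on 4 ballots, Model V on 15. Model V wins 15–4.
Flux vs Model U: Flux is ranked higher on 4+6+5 = 15 ballots, Model U on 4. Flux wins 15–4.
Flux vs Cirrus: Flux preferred on 4+5 = 9 ballots; Cirrus wins 10–9.
Flux vs Model S2: Flux is ranked higher on 4+6 = 10 ballots, Model S2 on 9. Flux wins 10–9.
Model V vs Model U: Model V is ranked higher on 4+6+5 = 15 ballots, Model U on 4. Model V wins 15–4.
Model V vs Cirrus: Model V preferred on 4+4+5 = 13 ballots; Model V wins 13–6.
Model V vs Model S2: 15 to 4, Model V.
Model U vs Cirrus: Model U is ranked higher on 4 ballots, Cirrus on 15. Cirrus wins 15–4.
Model U vs Model S2: Model U is ranked higher on 4 ballots, Model S2 on 15. Model S2 wins 15–4.
Cirrus vs Model S2: 4+6 = 10 for Cirrus, 9 for Model S2 — Cirrus by 10–9.
Model V defeats every rival head-to-head and is the Condorcet winner.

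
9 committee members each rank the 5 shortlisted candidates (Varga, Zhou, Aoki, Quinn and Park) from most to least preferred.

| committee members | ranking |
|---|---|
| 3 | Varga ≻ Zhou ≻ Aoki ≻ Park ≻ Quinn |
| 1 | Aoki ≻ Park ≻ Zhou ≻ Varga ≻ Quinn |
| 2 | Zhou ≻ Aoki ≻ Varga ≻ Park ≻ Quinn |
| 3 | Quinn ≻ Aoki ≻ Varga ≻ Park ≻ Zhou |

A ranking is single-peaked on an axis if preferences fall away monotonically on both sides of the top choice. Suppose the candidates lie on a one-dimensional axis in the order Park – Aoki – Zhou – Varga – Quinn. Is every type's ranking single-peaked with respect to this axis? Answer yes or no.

Axis positions: Park=1, Aoki=2, Zhou=3, Varga=4, Quinn=5.
Type 1 (peak Varga at position 4): ranking walks positions 4-3-2-1-5, expanding outward from the peak — single-peaked.
Type 2 (peak Aoki at position 2): ranking walks positions 2-1-3-4-5, expanding outward from the peak — single-peaked.
Type 3 (peak Zhou at position 3): ranking walks positions 3-2-4-1-5, expanding outward from the peak — single-peaked.
Type 4: ranking walks positions 5-2-4-1-3; Aoki is ranked above Varga even though Varga lies between Aoki and the peak Quinn on the axis — preferences dip and rise again. Not single-peaked.
Type 4 violates single-peakedness, so the profile is not single-peaked on this axis.

no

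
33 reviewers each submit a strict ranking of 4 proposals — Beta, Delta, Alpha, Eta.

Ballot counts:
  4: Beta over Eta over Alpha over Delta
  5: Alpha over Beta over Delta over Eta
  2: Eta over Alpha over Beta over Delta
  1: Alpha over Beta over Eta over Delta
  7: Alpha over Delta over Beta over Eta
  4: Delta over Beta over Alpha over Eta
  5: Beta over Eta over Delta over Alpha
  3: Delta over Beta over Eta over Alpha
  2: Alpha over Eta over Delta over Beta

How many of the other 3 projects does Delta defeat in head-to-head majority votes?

Delta against each rival (33 reviewers):
Delta vs Beta: 16 to 17, Beta.
Delta vs Alpha: Alpha wins 21–12.
Delta–Eta: Delta 19–14.
Delta beats Eta; loses to Beta, Alpha — 1 pairwise win.

1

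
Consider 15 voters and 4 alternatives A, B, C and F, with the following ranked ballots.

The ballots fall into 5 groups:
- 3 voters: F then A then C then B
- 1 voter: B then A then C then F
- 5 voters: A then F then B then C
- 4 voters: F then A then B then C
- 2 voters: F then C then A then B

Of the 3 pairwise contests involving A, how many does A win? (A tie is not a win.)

A against each rival (15 voters):
A vs B: A is ranked higher on 3+5+4+2 = 14 ballots, B on 1. A wins 14–1.
A vs C: A preferred on 3+1+5+4 = 13 ballots; A wins 13–2.
A vs F: A preferred on 1+5 = 6 ballots; F wins 9–6.
A beats B, C; loses to F — 2 pairwise wins.

2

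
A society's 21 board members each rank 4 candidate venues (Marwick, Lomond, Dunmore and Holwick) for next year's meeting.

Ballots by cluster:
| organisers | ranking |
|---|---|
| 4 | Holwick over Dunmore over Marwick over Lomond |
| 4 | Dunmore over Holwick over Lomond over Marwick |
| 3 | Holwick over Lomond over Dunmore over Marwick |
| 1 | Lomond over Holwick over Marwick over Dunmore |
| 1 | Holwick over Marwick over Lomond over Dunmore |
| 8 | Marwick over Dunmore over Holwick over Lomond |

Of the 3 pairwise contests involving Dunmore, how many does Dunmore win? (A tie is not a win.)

Dunmore against each rival (21 organisers):
Dunmore–Marwick: Dunmore 11–10.
Dunmore–Lomond: Dunmore 16–5.
Dunmore vs Holwick: Dunmore, 12–9.
Dunmore beats Marwick, Lomond, Holwick — 3 pairwise wins.

3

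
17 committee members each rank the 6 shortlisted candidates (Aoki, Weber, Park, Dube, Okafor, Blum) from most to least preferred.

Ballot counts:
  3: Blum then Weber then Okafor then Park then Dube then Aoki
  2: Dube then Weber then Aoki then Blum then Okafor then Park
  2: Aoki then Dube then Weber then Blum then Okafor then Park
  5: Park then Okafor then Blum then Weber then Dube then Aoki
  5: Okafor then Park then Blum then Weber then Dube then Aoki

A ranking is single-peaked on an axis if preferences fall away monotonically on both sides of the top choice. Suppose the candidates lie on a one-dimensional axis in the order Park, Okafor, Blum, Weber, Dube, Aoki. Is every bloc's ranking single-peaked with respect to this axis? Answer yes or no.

yes

Axis positions: Park=1, Okafor=2, Blum=3, Weber=4, Dube=5, Aoki=6.
Bloc 1 (peak Blum at position 3): ranking walks positions 3-4-2-1-5-6, expanding outward from the peak — single-peaked.
Bloc 2 (peak Dube at position 5): ranking walks positions 5-4-6-3-2-1, expanding outward from the peak — single-peaked.
Bloc 3 (peak Aoki at position 6): ranking walks positions 6-5-4-3-2-1, expanding outward from the peak — single-peaked.
Bloc 4 (peak Park at position 1): ranking walks positions 1-2-3-4-5-6, expanding outward from the peak — single-peaked.
Bloc 5 (peak Okafor at position 2): ranking walks positions 2-1-3-4-5-6, expanding outward from the peak — single-peaked.
Every ranking is single-peaked on this axis.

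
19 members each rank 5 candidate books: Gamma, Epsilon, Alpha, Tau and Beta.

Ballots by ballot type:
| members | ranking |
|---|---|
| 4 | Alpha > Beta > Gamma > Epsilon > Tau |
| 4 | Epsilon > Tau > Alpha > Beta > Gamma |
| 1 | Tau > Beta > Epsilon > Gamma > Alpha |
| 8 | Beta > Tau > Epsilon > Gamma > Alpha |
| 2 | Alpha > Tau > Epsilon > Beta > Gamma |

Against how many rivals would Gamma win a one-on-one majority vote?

Gamma against each rival (19 members):
Gamma vs Epsilon: Epsilon wins 15–4.
Gamma–Alpha: Alpha 10–9.
Gamma vs Tau: Tau wins 15–4.
Gamma vs Beta: Gamma preferred on 0 ballots; Beta wins 19–0.
Gamma beats no one; loses to Epsilon, Alpha, Tau, Beta — 0 pairwise wins.

0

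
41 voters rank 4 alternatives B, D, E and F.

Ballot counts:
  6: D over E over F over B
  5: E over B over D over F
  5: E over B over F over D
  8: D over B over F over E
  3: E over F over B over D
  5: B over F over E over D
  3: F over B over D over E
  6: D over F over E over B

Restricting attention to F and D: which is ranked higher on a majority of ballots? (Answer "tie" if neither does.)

D

Ballots ranking F above D: 5 + 3 + 5 + 3 = 16.
Ballots ranking D above F: 41 − 16 = 25.
D wins the head-to-head 25–16.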